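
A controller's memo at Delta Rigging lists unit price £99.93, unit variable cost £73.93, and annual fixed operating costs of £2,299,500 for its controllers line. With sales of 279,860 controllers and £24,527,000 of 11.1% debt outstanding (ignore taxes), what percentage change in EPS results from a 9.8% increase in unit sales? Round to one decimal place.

+31.6%

Contribution at this volume is 279,860 × £26.00 = £7,276,360.00.
EBIT = £7,276,360.00 − £2,299,500 = £4,976,860.00.
Interest = £2,722,497.00, so EBIT − I = £2,254,363.00.
DCL = total CM / (EBIT − I) = £7,276,360.00 / £2,254,363.00 = 3.2277.
%ΔEPS = DCL × %ΔSales = 3.2277 × +9.8% = +31.6%.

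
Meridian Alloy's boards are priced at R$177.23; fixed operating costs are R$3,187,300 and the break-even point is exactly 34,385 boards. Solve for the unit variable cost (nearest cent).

R$84.54

At break-even, FC = Q × (P − VC), so P − VC = R$3,187,300 ÷ 34,385 = R$92.6945.
Hence VC = price − CM = R$177.23 − R$92.6945 = R$84.54.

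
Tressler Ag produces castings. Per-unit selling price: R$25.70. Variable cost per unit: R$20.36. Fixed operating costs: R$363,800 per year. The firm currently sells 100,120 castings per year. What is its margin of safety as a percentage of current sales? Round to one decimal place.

32.0%

Unit CM = price − variable cost = R$25.70 − R$20.36 = R$5.34. Break-even units = R$363,800 ÷ R$5.34 = 68,127.34; break-even revenue = 68,127.34 × R$25.70 = R$1,750,872.66.
Actual sales revenue = 100,120 × R$25.70 = R$2,573,084.00.
Margin of safety = (R$2,573,084.00 − R$1,750,872.66) ÷ R$2,573,084.00 = 32.0%.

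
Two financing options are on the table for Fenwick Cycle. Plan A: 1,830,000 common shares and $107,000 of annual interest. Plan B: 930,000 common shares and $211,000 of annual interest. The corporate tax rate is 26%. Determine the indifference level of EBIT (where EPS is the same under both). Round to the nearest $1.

$318,467

Set EPS_A = EPS_B: (EBIT − $107,000)(1 − 0.26) ÷ 1,830,000 = (EBIT − $211,000)(1 − 0.26) ÷ 930,000.
The (1 − t) factor cancels: (EBIT − 107,000) × 930,000 = (EBIT − 211,000) × 1,830,000.
EBIT × (1,830,000 − 930,000) = 211,000 × 1,830,000 − 107,000 × 930,000 = 286,620,000,000, so EBIT = 286,620,000,000 ÷ 900,000 = 318,466.67.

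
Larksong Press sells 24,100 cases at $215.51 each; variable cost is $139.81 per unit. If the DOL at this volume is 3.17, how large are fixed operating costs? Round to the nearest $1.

$1,248,859

At 24,100 units, contribution = 24,100 × $75.70 = $1,824,370.00.
Since DOL = CM ÷ EBIT, EBIT = $1,824,370.00 ÷ 3.17 = $575,511.04.
And FC = contribution − EBIT = $1,824,370.00 − $575,511.04 = $1,248,859.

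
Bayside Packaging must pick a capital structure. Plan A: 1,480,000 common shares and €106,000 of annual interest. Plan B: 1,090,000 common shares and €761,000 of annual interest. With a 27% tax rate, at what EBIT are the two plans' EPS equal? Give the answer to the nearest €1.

Set EPS_A = EPS_B: (EBIT − €106,000)(1 − 0.27) ÷ 1,480,000 = (EBIT − €761,000)(1 − 0.27) ÷ 1,090,000.
The (1 − t) factor cancels: (EBIT − 106,000) × 1,090,000 = (EBIT − 761,000) × 1,480,000.
EBIT × (1,480,000 − 1,090,000) = 761,000 × 1,480,000 − 106,000 × 1,090,000 = 1,010,740,000,000, so EBIT = 1,010,740,000,000 ÷ 390,000 = 2,591,641.03.

€2,591,641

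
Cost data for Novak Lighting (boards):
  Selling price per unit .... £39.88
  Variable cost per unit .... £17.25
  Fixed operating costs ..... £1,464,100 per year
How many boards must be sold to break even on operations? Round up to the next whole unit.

Contribution margin per unit = £39.88 − £17.25 = £22.63.
Break-even Q = £1,464,100 / £22.63 = 64,697.30 → 64,698 boards.

64,698 boards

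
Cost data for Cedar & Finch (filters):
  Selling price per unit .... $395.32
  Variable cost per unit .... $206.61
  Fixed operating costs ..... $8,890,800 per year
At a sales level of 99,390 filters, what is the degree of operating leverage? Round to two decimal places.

Total contribution margin = 99,390 × $188.71 = $18,755,886.90.
Operating income = contribution − fixed costs = $18,755,886.90 − $8,890,800 = $9,865,086.90.
DOL = contribution ÷ EBIT = $18,755,886.90 ÷ $9,865,086.90 = 1.9012.

1.90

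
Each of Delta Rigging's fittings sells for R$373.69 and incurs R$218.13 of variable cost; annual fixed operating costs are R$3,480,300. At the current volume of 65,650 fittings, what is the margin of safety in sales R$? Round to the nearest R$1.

Each unit contributes R$373.69 − R$218.13 = R$155.56. Break-even units = R$3,480,300 ÷ R$155.56 = 22,372.72; break-even revenue = 22,372.72 × R$373.69 = R$8,360,460.96.
Current sales = 65,650 × R$373.69 = R$24,532,748.50.
Margin of safety = R$24,532,748.50 − R$8,360,460.96 = R$16,172,288.

R$16,172,288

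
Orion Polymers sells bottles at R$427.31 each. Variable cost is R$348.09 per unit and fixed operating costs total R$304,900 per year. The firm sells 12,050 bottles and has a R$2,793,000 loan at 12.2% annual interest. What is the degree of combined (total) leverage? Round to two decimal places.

3.09

Contribution at this volume is 12,050 × R$79.22 = R$954,601.00.
Subtracting fixed costs: EBIT = R$954,601.00 − R$304,900 = R$649,701.00. Interest = R$340,746.00, so EBIT − I = R$308,955.00.
DCL = contribution ÷ (EBIT − I) = R$954,601.00 ÷ R$308,955.00 = 3.0898.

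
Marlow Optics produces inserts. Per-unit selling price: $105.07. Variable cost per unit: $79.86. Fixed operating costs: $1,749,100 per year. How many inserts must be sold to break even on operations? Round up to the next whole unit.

69,382 inserts

Unit CM = price − variable cost = $105.07 − $79.86 = $25.21.
Units to break even: $1,749,100 ÷ $25.21 = 69,381.20, rounded up to 69,382.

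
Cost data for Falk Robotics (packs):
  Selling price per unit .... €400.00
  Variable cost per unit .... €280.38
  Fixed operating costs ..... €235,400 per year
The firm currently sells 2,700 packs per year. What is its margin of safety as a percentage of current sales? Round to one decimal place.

27.1%

Unit CM = price − variable cost = €400.00 − €280.38 = €119.62. Break-even units = €235,400 ÷ €119.62 = 1,967.90; break-even revenue = 1,967.90 × €400.00 = €787,159.34.
Actual sales revenue = 2,700 × €400.00 = €1,080,000.00.
Margin of safety = (€1,080,000.00 − €787,159.34) ÷ €1,080,000.00 = 27.1%.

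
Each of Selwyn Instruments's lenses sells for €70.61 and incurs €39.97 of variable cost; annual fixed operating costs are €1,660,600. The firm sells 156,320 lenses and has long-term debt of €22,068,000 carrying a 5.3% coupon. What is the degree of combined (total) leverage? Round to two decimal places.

2.44

At 156,320 units, contribution = 156,320 × €30.64 = €4,789,644.80.
Operating income = contribution − fixed costs = €4,789,644.80 − €1,660,600 = €3,129,044.80. Interest = €1,169,604.00.
DOL = €4,789,644.80 ÷ €3,129,044.80 = 1.5307; DFL = €3,129,044.80 ÷ €1,959,440.80 = 1.5969.
DCL = DOL × DFL = 1.5307 × 1.5969 = 2.4444.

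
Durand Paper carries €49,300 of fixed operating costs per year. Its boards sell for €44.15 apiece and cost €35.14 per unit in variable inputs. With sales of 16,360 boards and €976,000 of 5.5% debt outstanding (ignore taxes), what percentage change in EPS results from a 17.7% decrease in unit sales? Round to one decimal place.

-58.7%

Contribution at this volume is 16,360 × €9.01 = €147,403.60.
Operating income = contribution − fixed costs = €147,403.60 − €49,300 = €98,103.60.
After interest of €53,680.00, pre-tax earnings = €44,423.60.
DCL = total CM / (EBIT − I) = €147,403.60 / €44,423.60 = 3.3181.
%ΔEPS = DCL × %ΔSales = 3.3181 × -17.7% = -58.7%.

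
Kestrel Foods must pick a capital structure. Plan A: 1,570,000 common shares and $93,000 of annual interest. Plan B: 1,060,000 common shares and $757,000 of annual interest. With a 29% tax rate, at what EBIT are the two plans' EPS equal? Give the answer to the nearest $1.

$2,137,078

At indifference, (EBIT − 93,000)(1 − t)/1,570,000 = (EBIT − 757,000)(1 − t)/1,060,000.
Cancelling (1 − t) and cross-multiplying: 1,060,000·(EBIT − 93,000) = 1,570,000·(EBIT − 757,000).
Solving, EBIT = (757,000·1,570,000 − 93,000·1,060,000) / (1,570,000 − 1,060,000) = 1,089,910,000,000 / 510,000 = 2,137,078.43.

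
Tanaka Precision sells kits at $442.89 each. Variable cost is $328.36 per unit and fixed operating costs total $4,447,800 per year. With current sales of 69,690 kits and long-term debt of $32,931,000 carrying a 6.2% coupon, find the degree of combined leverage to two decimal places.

5.35

Total contribution margin = 69,690 × $114.53 = $7,981,595.70.
Subtracting fixed costs: EBIT = $7,981,595.70 − $4,447,800 = $3,533,795.70. Interest = $2,041,722.00.
DOL = $7,981,595.70 ÷ $3,533,795.70 = 2.2586; DFL = $3,533,795.70 ÷ $1,492,073.70 = 2.3684.
DCL = DOL × DFL = 2.2586 × 2.3684 = 5.3493.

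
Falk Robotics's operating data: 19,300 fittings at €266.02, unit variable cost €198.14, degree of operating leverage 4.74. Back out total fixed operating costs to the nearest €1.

€1,033,695

Total contribution margin = 19,300 × €67.88 = €1,310,084.00.
Since DOL = CM ÷ EBIT, EBIT = €1,310,084.00 ÷ 4.74 = €276,389.03.
And FC = contribution − EBIT = €1,310,084.00 − €276,389.03 = €1,033,695.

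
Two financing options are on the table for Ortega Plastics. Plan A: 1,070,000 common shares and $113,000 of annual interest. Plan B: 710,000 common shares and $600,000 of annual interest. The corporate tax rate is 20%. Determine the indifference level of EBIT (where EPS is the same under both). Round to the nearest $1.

$1,560,472

Set EPS_A = EPS_B: (EBIT − $113,000)(1 − 0.20) ÷ 1,070,000 = (EBIT − $600,000)(1 − 0.20) ÷ 710,000.
The (1 − t) factor cancels: (EBIT − 113,000) × 710,000 = (EBIT − 600,000) × 1,070,000.
EBIT × (1,070,000 − 710,000) = 600,000 × 1,070,000 − 113,000 × 710,000 = 561,770,000,000, so EBIT = 561,770,000,000 ÷ 360,000 = 1,560,472.22.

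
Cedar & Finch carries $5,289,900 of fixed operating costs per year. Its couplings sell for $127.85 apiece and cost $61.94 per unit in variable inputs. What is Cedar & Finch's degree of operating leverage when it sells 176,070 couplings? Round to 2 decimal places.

1.84

Contribution at this volume is 176,070 × $65.91 = $11,604,773.70.
EBIT = $11,604,773.70 − $5,289,900 = $6,314,873.70.
Degree of operating leverage = $11,604,773.70 / $6,314,873.70 = 1.8377.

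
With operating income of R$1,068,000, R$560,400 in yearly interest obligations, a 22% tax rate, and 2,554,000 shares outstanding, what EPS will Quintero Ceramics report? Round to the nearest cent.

Pre-tax income = R$1,068,000 − R$560,400.00 = R$507,600.00.
After tax at 22%: net income = R$507,600.00 × 0.78 = R$395,928.00.
Per share: R$395,928.00 / 2,554,000 shares = R$0.16.

R$0.16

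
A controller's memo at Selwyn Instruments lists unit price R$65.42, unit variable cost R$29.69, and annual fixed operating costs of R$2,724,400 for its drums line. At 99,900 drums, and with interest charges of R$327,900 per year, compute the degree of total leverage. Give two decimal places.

Total contribution margin = 99,900 × R$35.73 = R$3,569,427.00.
Operating income = contribution − fixed costs = R$3,569,427.00 − R$2,724,400 = R$845,027.00. Interest = R$327,900.00, so EBIT − I = R$517,127.00.
Degree of total leverage = total CM / (EBIT − interest) = R$3,569,427.00 / R$517,127.00 = 6.9024.

6.90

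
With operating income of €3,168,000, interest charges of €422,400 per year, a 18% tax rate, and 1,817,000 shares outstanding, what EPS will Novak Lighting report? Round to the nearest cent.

€1.24

Interest = €422,400.00, so EBT = €3,168,000 − €422,400.00 = €2,745,600.00.
Net income = €2,745,600.00 × (1 − 0.18) = €2,251,392.00.
EPS = €2,251,392.00 ÷ 1,817,000 = €1.24.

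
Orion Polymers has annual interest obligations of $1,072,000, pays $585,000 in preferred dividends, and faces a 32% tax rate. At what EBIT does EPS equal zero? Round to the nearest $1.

$1,932,294

Preferred dividends are paid after tax, so their pre-tax equivalent is $585,000 ÷ (1 − 0.32) = $860,294.12.
EPS = 0 when EBIT covers interest plus the pre-tax preferred burden: $1,072,000 + $860,294.12 = $1,932,294.12.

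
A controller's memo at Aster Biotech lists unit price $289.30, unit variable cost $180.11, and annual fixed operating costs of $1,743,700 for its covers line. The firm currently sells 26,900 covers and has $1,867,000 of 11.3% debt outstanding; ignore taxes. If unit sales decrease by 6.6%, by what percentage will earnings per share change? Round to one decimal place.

Total contribution margin = 26,900 × $109.19 = $2,937,211.00.
Subtracting fixed costs: EBIT = $2,937,211.00 − $1,743,700 = $1,193,511.00.
After interest of $210,971.00, pre-tax earnings = $982,540.00.
Degree of combined leverage = contribution ÷ (EBIT − I) = $2,937,211.00 ÷ $982,540.00 = 2.9894.
%ΔEPS = DCL × %ΔSales = 2.9894 × -6.6% = -19.7%.

-19.7%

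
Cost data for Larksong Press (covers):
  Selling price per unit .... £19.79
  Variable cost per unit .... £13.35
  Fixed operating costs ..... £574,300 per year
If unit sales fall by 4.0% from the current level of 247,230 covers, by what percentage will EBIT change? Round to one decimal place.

Contribution at this volume is 247,230 × £6.44 = £1,592,161.20.
Subtracting fixed costs: EBIT = £1,592,161.20 − £574,300 = £1,017,861.20.
Degree of operating leverage = £1,592,161.20 / £1,017,861.20 = 1.5642.
%ΔEBIT = DOL × %ΔSales = 1.5642 × -4.0% = -6.3%.

-6.3%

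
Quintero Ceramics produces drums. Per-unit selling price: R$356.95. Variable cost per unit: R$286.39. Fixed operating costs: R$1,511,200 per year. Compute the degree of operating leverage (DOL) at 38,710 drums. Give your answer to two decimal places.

2.24

Contribution at this volume is 38,710 × R$70.56 = R$2,731,377.60.
Subtracting fixed costs: EBIT = R$2,731,377.60 − R$1,511,200 = R$1,220,177.60.
Degree of operating leverage = R$2,731,377.60 / R$1,220,177.60 = 2.2385.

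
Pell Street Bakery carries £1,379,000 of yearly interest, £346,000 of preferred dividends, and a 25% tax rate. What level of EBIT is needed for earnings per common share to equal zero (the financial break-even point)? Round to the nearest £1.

Preferred dividends are paid after tax, so their pre-tax equivalent is £346,000 ÷ (1 − 0.25) = £461,333.33.
EPS = 0 when EBIT covers interest plus the pre-tax preferred burden: £1,379,000 + £461,333.33 = £1,840,333.33.

£1,840,333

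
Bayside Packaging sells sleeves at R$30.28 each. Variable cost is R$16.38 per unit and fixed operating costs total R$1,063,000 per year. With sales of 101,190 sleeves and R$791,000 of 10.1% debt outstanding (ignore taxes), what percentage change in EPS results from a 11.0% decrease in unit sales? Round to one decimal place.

-58.7%

Total contribution margin = 101,190 × R$13.90 = R$1,406,541.00.
Subtracting fixed costs: EBIT = R$1,406,541.00 − R$1,063,000 = R$343,541.00.
Interest = R$79,891.00, so EBIT − I = R$263,650.00.
Degree of combined leverage = contribution ÷ (EBIT − I) = R$1,406,541.00 ÷ R$263,650.00 = 5.3349.
EPS therefore changes by 5.3349 × (-11.0%) = -58.7%.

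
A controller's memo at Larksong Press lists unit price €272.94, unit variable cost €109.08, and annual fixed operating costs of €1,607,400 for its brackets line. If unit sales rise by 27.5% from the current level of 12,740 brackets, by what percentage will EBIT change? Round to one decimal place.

+119.6%

At 12,740 units, contribution = 12,740 × €163.86 = €2,087,576.40.
Operating income = contribution − fixed costs = €2,087,576.40 − €1,607,400 = €480,176.40.
Degree of operating leverage = €2,087,576.40 / €480,176.40 = 4.3475.
%ΔEBIT = DOL × %ΔSales = 4.3475 × +27.5% = +119.6%.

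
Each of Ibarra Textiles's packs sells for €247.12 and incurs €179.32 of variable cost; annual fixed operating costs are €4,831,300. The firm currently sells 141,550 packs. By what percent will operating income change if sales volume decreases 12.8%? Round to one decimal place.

-25.8%

Contribution at this volume is 141,550 × €67.80 = €9,597,090.00.
Operating income = contribution − fixed costs = €9,597,090.00 − €4,831,300 = €4,765,790.00.
Degree of operating leverage = €9,597,090.00 / €4,765,790.00 = 2.0137.
%ΔEBIT = DOL × %ΔSales = 2.0137 × -12.8% = -25.8%.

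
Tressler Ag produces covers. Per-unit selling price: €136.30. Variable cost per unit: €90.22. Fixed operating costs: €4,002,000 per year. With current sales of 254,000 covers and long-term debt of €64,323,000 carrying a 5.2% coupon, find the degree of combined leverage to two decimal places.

At 254,000 units, contribution = 254,000 × €46.08 = €11,704,320.00.
Operating income = contribution − fixed costs = €11,704,320.00 − €4,002,000 = €7,702,320.00. Interest = €3,344,796.00, so EBIT − I = €4,357,524.00.
Degree of total leverage = total CM / (EBIT − interest) = €11,704,320.00 / €4,357,524.00 = 2.6860.

2.69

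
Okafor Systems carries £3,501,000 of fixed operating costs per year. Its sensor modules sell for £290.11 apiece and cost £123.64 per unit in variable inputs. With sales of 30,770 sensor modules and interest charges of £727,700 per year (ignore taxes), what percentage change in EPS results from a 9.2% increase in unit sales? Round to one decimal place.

Total contribution margin = 30,770 × £166.47 = £5,122,281.90.
Operating income = contribution − fixed costs = £5,122,281.90 − £3,501,000 = £1,621,281.90.
Interest = £727,700.00, so EBIT − I = £893,581.90.
DCL = total CM / (EBIT − I) = £5,122,281.90 / £893,581.90 = 5.7323.
%ΔEPS = DCL × %ΔSales = 5.7323 × +9.2% = +52.7%.

+52.7%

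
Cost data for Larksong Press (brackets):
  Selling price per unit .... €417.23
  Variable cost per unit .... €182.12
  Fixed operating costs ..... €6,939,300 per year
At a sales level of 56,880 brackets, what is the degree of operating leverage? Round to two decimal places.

2.08

Total contribution margin = 56,880 × €235.11 = €13,373,056.80.
EBIT = €13,373,056.80 − €6,939,300 = €6,433,756.80.
So DOL = total CM / EBIT = €13,373,056.80 / €6,433,756.80 = 2.0786.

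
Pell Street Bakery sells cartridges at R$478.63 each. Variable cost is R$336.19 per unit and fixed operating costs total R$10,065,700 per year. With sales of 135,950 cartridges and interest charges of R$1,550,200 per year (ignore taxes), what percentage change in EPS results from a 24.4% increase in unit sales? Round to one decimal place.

+61.0%

At 135,950 units, contribution = 135,950 × R$142.44 = R$19,364,718.00.
EBIT = R$19,364,718.00 − R$10,065,700 = R$9,299,018.00.
Interest = R$1,550,200.00, so EBIT − I = R$7,748,818.00.
DCL = total CM / (EBIT − I) = R$19,364,718.00 / R$7,748,818.00 = 2.4991.
%ΔEPS = DCL × %ΔSales = 2.4991 × +24.4% = +61.0%.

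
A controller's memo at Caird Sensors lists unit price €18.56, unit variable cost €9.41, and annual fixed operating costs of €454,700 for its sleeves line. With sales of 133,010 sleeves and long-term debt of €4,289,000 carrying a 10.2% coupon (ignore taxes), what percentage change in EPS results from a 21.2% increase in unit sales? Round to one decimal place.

+79.4%

Total contribution margin = 133,010 × €9.15 = €1,217,041.50.
Subtracting fixed costs: EBIT = €1,217,041.50 − €454,700 = €762,341.50.
After interest of €437,478.00, pre-tax earnings = €324,863.50.
DCL = total CM / (EBIT − I) = €1,217,041.50 / €324,863.50 = 3.7463.
%ΔEPS = DCL × %ΔSales = 3.7463 × +21.2% = +79.4%.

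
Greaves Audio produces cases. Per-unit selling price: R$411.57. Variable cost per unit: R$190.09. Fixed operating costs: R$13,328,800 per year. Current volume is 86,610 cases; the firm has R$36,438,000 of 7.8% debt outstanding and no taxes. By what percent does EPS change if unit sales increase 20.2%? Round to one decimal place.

Contribution at this volume is 86,610 × R$221.48 = R$19,182,382.80.
EBIT = R$19,182,382.80 − R$13,328,800 = R$5,853,582.80.
After interest of R$2,842,164.00, pre-tax earnings = R$3,011,418.80.
Degree of combined leverage = contribution ÷ (EBIT − I) = R$19,182,382.80 ÷ R$3,011,418.80 = 6.3699.
EPS therefore changes by 6.3699 × (+20.2%) = +128.7%.

+128.7%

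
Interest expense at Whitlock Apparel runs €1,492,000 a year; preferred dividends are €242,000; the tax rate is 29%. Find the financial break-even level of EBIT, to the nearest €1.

€1,832,845

Grossing the preferred dividend up to pre-tax terms: €242,000 / (1 − 0.29) = €340,845.07.
Financial break-even EBIT = interest + D_p ÷ (1 − t) = €1,492,000 + €340,845.07 = €1,832,845.07.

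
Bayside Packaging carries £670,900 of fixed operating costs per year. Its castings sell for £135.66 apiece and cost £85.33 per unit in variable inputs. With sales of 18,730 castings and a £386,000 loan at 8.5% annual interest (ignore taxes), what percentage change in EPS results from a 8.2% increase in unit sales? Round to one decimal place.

At 18,730 units, contribution = 18,730 × £50.33 = £942,680.90.
Operating income = contribution − fixed costs = £942,680.90 − £670,900 = £271,780.90.
Interest = £32,810.00, so EBIT − I = £238,970.90.
DCL = total CM / (EBIT − I) = £942,680.90 / £238,970.90 = 3.9448.
%ΔEPS = DCL × %ΔSales = 3.9448 × +8.2% = +32.3%.

+32.3%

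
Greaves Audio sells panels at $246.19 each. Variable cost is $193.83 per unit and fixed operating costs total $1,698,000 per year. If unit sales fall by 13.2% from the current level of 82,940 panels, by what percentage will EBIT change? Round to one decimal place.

-21.7%

Total contribution margin = 82,940 × $52.36 = $4,342,738.40.
Operating income = contribution − fixed costs = $4,342,738.40 − $1,698,000 = $2,644,738.40.
DOL = contribution ÷ EBIT = $4,342,738.40 ÷ $2,644,738.40 = 1.6420.
Operating income changes by 1.6420 × -13.2% = -21.7%.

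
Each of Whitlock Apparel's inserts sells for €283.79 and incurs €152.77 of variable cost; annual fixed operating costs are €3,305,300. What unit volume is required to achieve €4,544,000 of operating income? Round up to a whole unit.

59,910 inserts

Each unit contributes €283.79 − €152.77 = €131.02.
Units = (FC + target) / CM = (€3,305,300 + €4,544,000) / €131.02 = 59,909.17, so 59,910 inserts.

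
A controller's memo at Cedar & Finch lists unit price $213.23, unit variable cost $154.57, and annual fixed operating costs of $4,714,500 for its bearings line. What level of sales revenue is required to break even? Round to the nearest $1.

$17,137,280

CM per unit = $213.23 − $154.57 = $58.66; CM ratio = $58.66 / $213.23 = 0.2751.
Break-even revenue = fixed costs × price ÷ CM = $4,714,500 × $213.23 ÷ $58.66 = $17,137,280.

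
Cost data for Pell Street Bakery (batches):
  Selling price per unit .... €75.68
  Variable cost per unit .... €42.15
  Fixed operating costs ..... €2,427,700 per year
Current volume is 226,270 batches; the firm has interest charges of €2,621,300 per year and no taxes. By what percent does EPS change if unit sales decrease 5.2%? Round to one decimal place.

At 226,270 units, contribution = 226,270 × €33.53 = €7,586,833.10.
Subtracting fixed costs: EBIT = €7,586,833.10 − €2,427,700 = €5,159,133.10.
Interest = €2,621,300.00, so EBIT − I = €2,537,833.10.
DCL = total CM / (EBIT − I) = €7,586,833.10 / €2,537,833.10 = 2.9895.
%ΔEPS = DCL × %ΔSales = 2.9895 × -5.2% = -15.5%.

-15.5%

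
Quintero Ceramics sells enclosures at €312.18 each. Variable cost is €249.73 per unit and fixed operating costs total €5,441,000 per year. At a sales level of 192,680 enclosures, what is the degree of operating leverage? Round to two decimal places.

1.83

At 192,680 units, contribution = 192,680 × €62.45 = €12,032,866.00.
Subtracting fixed costs: EBIT = €12,032,866.00 − €5,441,000 = €6,591,866.00.
Degree of operating leverage = €12,032,866.00 / €6,591,866.00 = 1.8254.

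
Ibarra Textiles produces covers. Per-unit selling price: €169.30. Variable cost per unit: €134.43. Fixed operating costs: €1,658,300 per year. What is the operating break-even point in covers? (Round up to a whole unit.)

Each unit contributes €169.30 − €134.43 = €34.87.
Break-even volume = fixed costs ÷ CM per unit = €1,658,300 ÷ €34.87 = 47,556.64, so 47,557 covers.

47,557 covers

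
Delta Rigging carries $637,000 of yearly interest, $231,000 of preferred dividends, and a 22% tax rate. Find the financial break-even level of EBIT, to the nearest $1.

Preferred dividends are paid after tax, so their pre-tax equivalent is $231,000 ÷ (1 − 0.22) = $296,153.85.
EPS = 0 when EBIT covers interest plus the pre-tax preferred burden: $637,000 + $296,153.85 = $933,153.85.

$933,154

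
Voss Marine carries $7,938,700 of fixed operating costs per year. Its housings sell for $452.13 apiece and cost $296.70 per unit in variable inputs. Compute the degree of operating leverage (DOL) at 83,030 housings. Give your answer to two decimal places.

2.60

Total contribution margin = 83,030 × $155.43 = $12,905,352.90.
EBIT = $12,905,352.90 − $7,938,700 = $4,966,652.90.
DOL = contribution ÷ EBIT = $12,905,352.90 ÷ $4,966,652.90 = 2.5984.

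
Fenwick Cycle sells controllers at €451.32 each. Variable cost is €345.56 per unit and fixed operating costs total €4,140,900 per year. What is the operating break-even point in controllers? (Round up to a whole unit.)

Unit CM = price − variable cost = €451.32 − €345.56 = €105.76.
Break-even volume = fixed costs ÷ CM per unit = €4,140,900 ÷ €105.76 = 39,153.74, so 39,154 controllers.

39,154 controllers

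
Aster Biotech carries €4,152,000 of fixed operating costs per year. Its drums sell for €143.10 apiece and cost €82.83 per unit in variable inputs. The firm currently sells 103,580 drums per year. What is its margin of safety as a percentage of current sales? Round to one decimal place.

33.5%

Unit CM = price − variable cost = €143.10 − €82.83 = €60.27. Break-even units = €4,152,000 ÷ €60.27 = 68,890.00; break-even revenue = 68,890.00 × €143.10 = €9,858,158.29.
Current sales = 103,580 × €143.10 = €14,822,298.00.
Margin of safety = (€14,822,298.00 − €9,858,158.29) ÷ €14,822,298.00 = 33.5%.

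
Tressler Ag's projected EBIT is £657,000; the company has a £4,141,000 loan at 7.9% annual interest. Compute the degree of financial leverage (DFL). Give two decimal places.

1.99

Interest = £327,139.00.
DFL = EBIT ÷ (EBIT − I) = £657,000 ÷ (£657,000 − £327,139.00) = £657,000 ÷ £329,861.00 = 1.9917.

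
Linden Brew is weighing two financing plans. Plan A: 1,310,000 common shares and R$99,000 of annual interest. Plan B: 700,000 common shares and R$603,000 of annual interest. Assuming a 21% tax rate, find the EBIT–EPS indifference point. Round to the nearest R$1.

At indifference, (EBIT − 99,000)(1 − t)/1,310,000 = (EBIT − 603,000)(1 − t)/700,000.
The (1 − t) factor cancels: (EBIT − 99,000) × 700,000 = (EBIT − 603,000) × 1,310,000.
EBIT × (1,310,000 − 700,000) = 603,000 × 1,310,000 − 99,000 × 700,000 = 720,630,000,000, so EBIT = 720,630,000,000 ÷ 610,000 = 1,181,360.66.

R$1,181,361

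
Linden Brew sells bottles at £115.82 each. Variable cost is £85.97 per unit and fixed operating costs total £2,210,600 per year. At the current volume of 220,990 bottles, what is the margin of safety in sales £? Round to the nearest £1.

Each unit contributes £115.82 − £85.97 = £29.85. Break-even units = £2,210,600 ÷ £29.85 = 74,056.95; break-even revenue = 74,056.95 × £115.82 = £8,577,276.11.
Actual sales revenue = 220,990 × £115.82 = £25,595,061.80.
Margin of safety = £25,595,061.80 − £8,577,276.11 = £17,017,786.

£17,017,786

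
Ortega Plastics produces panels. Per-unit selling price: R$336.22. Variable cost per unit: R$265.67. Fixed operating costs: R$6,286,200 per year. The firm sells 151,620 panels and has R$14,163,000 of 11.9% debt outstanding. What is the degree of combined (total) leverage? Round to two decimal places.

At 151,620 units, contribution = 151,620 × R$70.55 = R$10,696,791.00.
Subtracting fixed costs: EBIT = R$10,696,791.00 − R$6,286,200 = R$4,410,591.00. Interest = R$1,685,397.00.
DOL = R$10,696,791.00 ÷ R$4,410,591.00 = 2.4253; DFL = R$4,410,591.00 ÷ R$2,725,194.00 = 1.6185.
Combined leverage = 2.4253 × 1.6185 = 3.9253.

3.93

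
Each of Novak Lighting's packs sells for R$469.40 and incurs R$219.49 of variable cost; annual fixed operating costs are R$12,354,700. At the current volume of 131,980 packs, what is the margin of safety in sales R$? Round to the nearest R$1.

R$38,745,873

Contribution margin per unit = R$469.40 − R$219.49 = R$249.91. Break-even units = R$12,354,700 ÷ R$249.91 = 49,436.60; break-even revenue = 49,436.60 × R$469.40 = R$23,205,538.71.
Actual sales revenue = 131,980 × R$469.40 = R$61,951,412.00.
Margin of safety = R$61,951,412.00 − R$23,205,538.71 = R$38,745,873.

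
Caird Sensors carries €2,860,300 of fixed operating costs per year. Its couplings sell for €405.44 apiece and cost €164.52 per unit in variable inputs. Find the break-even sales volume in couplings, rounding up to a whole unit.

11,873 couplings

Each unit contributes €405.44 − €164.52 = €240.92.
Break-even Q = €2,860,300 / €240.92 = 11,872.41 → 11,873 couplings.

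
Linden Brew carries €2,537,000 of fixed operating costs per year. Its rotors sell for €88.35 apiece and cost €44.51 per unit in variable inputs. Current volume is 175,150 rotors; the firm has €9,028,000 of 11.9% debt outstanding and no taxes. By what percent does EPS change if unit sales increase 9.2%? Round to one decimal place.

Total contribution margin = 175,150 × €43.84 = €7,678,576.00.
EBIT = €7,678,576.00 − €2,537,000 = €5,141,576.00.
Interest = €1,074,332.00, so EBIT − I = €4,067,244.00.
DCL = total CM / (EBIT − I) = €7,678,576.00 / €4,067,244.00 = 1.8879.
EPS therefore changes by 1.8879 × (+9.2%) = +17.4%.

+17.4%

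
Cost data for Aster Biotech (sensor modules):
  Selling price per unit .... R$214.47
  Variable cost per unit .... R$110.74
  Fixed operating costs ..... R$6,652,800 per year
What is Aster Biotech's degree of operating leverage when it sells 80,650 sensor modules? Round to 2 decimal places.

Total contribution margin = 80,650 × R$103.73 = R$8,365,824.50.
Operating income = contribution − fixed costs = R$8,365,824.50 − R$6,652,800 = R$1,713,024.50.
DOL = contribution ÷ EBIT = R$8,365,824.50 ÷ R$1,713,024.50 = 4.8837.

4.88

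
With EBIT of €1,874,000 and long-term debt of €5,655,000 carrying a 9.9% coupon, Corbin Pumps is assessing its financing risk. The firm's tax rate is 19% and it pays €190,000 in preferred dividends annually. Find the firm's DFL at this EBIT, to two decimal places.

Annual interest charges come to €559,845.00.
Preferred dividends grossed up pre-tax: €190,000 / (1 − 0.19) = €234,567.90.
DFL = EBIT ÷ [EBIT − I − D_p/(1−t)] = €1,874,000 ÷ [€1,874,000 − €559,845.00 − €234,567.90] = €1,874,000 ÷ €1,079,587.10 = 1.7358.

1.74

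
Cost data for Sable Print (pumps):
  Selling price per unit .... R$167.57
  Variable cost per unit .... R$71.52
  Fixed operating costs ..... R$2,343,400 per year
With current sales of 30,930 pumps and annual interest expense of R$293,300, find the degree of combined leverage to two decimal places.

8.89

At 30,930 units, contribution = 30,930 × R$96.05 = R$2,970,826.50.
Operating income = contribution − fixed costs = R$2,970,826.50 − R$2,343,400 = R$627,426.50. Interest = R$293,300.00.
DOL = R$2,970,826.50 ÷ R$627,426.50 = 4.7349; DFL = R$627,426.50 ÷ R$334,126.50 = 1.8778.
DCL = DOL × DFL = 4.7349 × 1.8778 = 8.8912.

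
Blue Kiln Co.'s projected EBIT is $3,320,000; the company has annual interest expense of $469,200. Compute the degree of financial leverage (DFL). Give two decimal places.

Annual interest charges come to $469,200.00.
DFL = EBIT ÷ (EBIT − I) = $3,320,000 ÷ ($3,320,000 − $469,200.00) = $3,320,000 ÷ $2,850,800.00 = 1.1646.

1.16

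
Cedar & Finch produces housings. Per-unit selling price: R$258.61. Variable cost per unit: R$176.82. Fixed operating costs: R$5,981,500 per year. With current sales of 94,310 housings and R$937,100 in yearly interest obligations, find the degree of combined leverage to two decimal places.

At 94,310 units, contribution = 94,310 × R$81.79 = R$7,713,614.90.
Subtracting fixed costs: EBIT = R$7,713,614.90 − R$5,981,500 = R$1,732,114.90. Interest = R$937,100.00, so EBIT − I = R$795,014.90.
DCL = contribution ÷ (EBIT − I) = R$7,713,614.90 ÷ R$795,014.90 = 9.7025.

9.70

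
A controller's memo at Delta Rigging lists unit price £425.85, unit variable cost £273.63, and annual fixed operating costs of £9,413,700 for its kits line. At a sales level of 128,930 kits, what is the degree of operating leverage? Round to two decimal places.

1.92

Total contribution margin = 128,930 × £152.22 = £19,625,724.60.
EBIT = £19,625,724.60 − £9,413,700 = £10,212,024.60.
Degree of operating leverage = £19,625,724.60 / £10,212,024.60 = 1.9218.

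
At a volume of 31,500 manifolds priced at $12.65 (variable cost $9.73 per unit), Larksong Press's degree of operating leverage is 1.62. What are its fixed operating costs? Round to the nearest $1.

$35,202

Total contribution margin = 31,500 × $2.92 = $91,980.00.
DOL = contribution / EBIT, so EBIT = $91,980.00 / 1.62 = $56,777.78.
Fixed costs = CM − EBIT = $91,980.00 − $56,777.78 = $35,202.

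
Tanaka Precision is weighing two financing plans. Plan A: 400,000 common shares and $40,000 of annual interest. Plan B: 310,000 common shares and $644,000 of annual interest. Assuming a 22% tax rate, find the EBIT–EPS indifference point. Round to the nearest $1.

$2,724,444

Set EPS_A = EPS_B: (EBIT − $40,000)(1 − 0.22) ÷ 400,000 = (EBIT − $644,000)(1 − 0.22) ÷ 310,000.
Cancelling (1 − t) and cross-multiplying: 310,000·(EBIT − 40,000) = 400,000·(EBIT − 644,000).
Solving, EBIT = (644,000·400,000 − 40,000·310,000) / (400,000 − 310,000) = 245,200,000,000 / 90,000 = 2,724,444.44.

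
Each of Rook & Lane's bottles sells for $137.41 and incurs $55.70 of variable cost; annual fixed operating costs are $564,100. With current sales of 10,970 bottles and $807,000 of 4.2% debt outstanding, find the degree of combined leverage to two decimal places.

Contribution at this volume is 10,970 × $81.71 = $896,358.70.
EBIT = $896,358.70 − $564,100 = $332,258.70. Interest = $33,894.00, so EBIT − I = $298,364.70.
DCL = contribution ÷ (EBIT − I) = $896,358.70 ÷ $298,364.70 = 3.0042.

3.00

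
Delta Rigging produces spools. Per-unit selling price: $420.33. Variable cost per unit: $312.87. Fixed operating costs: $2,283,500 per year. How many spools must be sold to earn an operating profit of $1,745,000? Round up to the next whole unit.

Contribution margin per unit = $420.33 − $312.87 = $107.46.
Need Q such that Q × $107.46 − $2,283,500 = $1,745,000, i.e. Q = $4,028,500 / $107.46 = 37,488.37 → 37,489.

37,489 spools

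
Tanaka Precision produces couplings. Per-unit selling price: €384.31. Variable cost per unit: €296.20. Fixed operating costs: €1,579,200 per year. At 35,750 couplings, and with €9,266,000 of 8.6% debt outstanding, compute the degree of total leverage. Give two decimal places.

At 35,750 units, contribution = 35,750 × €88.11 = €3,149,932.50.
Subtracting fixed costs: EBIT = €3,149,932.50 − €1,579,200 = €1,570,732.50. Interest = €796,876.00, so EBIT − I = €773,856.50.
Degree of total leverage = total CM / (EBIT − interest) = €3,149,932.50 / €773,856.50 = 4.0704.

4.07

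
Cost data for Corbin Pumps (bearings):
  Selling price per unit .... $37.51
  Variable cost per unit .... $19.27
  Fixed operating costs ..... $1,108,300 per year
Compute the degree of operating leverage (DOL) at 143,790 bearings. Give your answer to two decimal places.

1.73

Total contribution margin = 143,790 × $18.24 = $2,622,729.60.
EBIT = $2,622,729.60 − $1,108,300 = $1,514,429.60.
So DOL = total CM / EBIT = $2,622,729.60 / $1,514,429.60 = 1.7318.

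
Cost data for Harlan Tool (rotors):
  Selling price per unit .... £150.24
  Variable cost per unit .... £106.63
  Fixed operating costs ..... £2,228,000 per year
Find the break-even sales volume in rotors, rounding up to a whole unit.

Contribution margin per unit = £150.24 − £106.63 = £43.61.
Break-even Q = £2,228,000 / £43.61 = 51,089.20 → 51,090 rotors.

51,090 rotors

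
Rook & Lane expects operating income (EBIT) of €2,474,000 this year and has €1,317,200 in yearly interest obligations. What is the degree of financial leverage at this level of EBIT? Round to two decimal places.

2.14

Interest = €1,317,200.00.
Degree of financial leverage = EBIT / (EBIT − interest) = €2,474,000 / €1,156,800.00 = 2.1387.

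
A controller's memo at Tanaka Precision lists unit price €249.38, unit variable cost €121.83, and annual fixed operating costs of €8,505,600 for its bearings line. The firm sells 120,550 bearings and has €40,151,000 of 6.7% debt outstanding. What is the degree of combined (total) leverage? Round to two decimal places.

3.68

Contribution at this volume is 120,550 × €127.55 = €15,376,152.50.
Subtracting fixed costs: EBIT = €15,376,152.50 − €8,505,600 = €6,870,552.50. Interest = €2,690,117.00.
DOL = €15,376,152.50 ÷ €6,870,552.50 = 2.2380; DFL = €6,870,552.50 ÷ €4,180,435.50 = 1.6435.
DCL = DOL × DFL = 2.2380 × 1.6435 = 3.6782.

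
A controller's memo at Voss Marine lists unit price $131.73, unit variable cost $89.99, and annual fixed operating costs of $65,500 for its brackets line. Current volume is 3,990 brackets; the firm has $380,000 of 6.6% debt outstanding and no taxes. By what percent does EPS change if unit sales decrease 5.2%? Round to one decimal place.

-11.4%

At 3,990 units, contribution = 3,990 × $41.74 = $166,542.60.
Subtracting fixed costs: EBIT = $166,542.60 − $65,500 = $101,042.60.
After interest of $25,080.00, pre-tax earnings = $75,962.60.
Degree of combined leverage = contribution ÷ (EBIT − I) = $166,542.60 ÷ $75,962.60 = 2.1924.
EPS therefore changes by 2.1924 × (-5.2%) = -11.4%.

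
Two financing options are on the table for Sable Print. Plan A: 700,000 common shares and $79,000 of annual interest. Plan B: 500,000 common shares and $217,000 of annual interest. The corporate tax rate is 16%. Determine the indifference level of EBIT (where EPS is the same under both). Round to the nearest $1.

Set EPS_A = EPS_B: (EBIT − $79,000)(1 − 0.16) ÷ 700,000 = (EBIT − $217,000)(1 − 0.16) ÷ 500,000.
Cancelling (1 − t) and cross-multiplying: 500,000·(EBIT − 79,000) = 700,000·(EBIT − 217,000).
EBIT × (700,000 − 500,000) = 217,000 × 700,000 − 79,000 × 500,000 = 112,400,000,000, so EBIT = 112,400,000,000 ÷ 200,000 = 562,000.00.

$562,000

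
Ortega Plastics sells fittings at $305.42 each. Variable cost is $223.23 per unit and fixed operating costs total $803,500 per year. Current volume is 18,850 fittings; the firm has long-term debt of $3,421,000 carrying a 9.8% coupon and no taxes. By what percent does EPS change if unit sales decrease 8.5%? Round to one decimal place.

-32.1%

Total contribution margin = 18,850 × $82.19 = $1,549,281.50.
EBIT = $1,549,281.50 − $803,500 = $745,781.50.
After interest of $335,258.00, pre-tax earnings = $410,523.50.
DCL = total CM / (EBIT − I) = $1,549,281.50 / $410,523.50 = 3.7739.
EPS therefore changes by 3.7739 × (-8.5%) = -32.1%.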